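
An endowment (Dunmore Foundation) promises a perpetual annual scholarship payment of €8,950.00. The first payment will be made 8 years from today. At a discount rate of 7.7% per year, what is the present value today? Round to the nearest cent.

€69154.81

Value at end of year 7: C / r = €8,950.00 / 0.077 = €116,233.7662
Discount to today: PV = €116,233.7662 / (1 + 0.077)^7 = €116,233.7662 / 1.680776 = €69,154.81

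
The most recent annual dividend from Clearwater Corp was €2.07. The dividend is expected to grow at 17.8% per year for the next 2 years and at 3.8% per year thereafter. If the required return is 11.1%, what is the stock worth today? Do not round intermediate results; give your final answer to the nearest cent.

D_1 = 2.43846
D_2 = 2.87251
Terminal value at year 2: TV = D_2×(1+g_2)/(r−g_2) = 2.98166/0.073 = 40.84467
P_0 = D_1/(1+r)^1 + D_2/(1+r)^2 + TV/(1+r)^2
    = 2.19483 + 2.32720 + 33.09080 = 37.61283

€37.61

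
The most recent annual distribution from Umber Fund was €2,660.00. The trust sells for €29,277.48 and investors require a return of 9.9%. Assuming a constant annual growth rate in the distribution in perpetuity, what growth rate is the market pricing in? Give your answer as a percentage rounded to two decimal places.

0.75%

P = D₀(1+g)/(r−g) ⇒ P(r−g) = D₀(1+g) ⇒ g(P+D₀) = P·r − D₀
g = (P·r − D₀)/(P + D₀) = (€29,277.48×0.099 − €2,660.00) / (€29,277.48 + €2,660.00) = 0.007467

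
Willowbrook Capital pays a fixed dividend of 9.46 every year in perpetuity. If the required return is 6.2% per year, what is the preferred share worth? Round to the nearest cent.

152.58

Level perpetuity: PV = C / r = 9.46 / 0.062 = 152.58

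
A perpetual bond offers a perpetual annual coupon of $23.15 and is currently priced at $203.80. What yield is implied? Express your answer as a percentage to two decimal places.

P = C/r ⇒ r = C/P = $23.15/$203.80 = 0.113592

11.36%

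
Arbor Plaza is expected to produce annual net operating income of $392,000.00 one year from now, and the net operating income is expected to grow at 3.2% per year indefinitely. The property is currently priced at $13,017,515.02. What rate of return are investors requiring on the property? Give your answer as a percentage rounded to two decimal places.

P = D₁/(r − g) ⇒ r = D₁/P + g = $392,000.0000/$13,017,515.02 + 0.032 = 0.030113 + 0.032 = 0.062113

6.21%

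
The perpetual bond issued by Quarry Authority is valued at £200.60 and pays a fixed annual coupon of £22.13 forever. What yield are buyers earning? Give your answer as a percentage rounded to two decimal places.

11.03%

P = C/r ⇒ r = C/P = £22.13/£200.60 = 0.110319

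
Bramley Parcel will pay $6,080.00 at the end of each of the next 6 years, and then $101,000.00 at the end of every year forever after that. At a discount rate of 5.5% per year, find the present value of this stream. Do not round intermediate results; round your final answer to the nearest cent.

PV of 6-year annuity: $6,080.00 × [1 − (1+0.055)^−6] / 0.055 = 30372.82428
Perpetuity value at year 6: $101,000.00 / 0.055 = 1836363.63636
PV of perpetuity: 1836363.63636 / (1+0.055)^6 = 1331815.07519
Total PV = 30372.82428 + 1331815.07519 = 1362187.89947

$1362187.90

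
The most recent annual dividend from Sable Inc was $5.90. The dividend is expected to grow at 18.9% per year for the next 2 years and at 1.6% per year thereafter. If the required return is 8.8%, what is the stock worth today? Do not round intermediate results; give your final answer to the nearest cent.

D_1 = 7.01510
D_2 = 8.34095
Terminal value at year 2: TV = D_2×(1+g_2)/(r−g_2) = 8.47441/0.072 = 117.70013
P_0 = D_1/(1+r)^1 + D_2/(1+r)^2 + TV/(1+r)^2
    = 6.44770 + 7.04625 + 99.43039 = 112.92434

$112.92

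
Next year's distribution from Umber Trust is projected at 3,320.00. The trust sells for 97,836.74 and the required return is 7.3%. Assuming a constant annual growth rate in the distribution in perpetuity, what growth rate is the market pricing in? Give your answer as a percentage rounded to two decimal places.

P = D₁/(r−g) ⇒ g = r − D₁/P = 0.073 − 3,320.00/97,836.74 = 0.039066

3.91%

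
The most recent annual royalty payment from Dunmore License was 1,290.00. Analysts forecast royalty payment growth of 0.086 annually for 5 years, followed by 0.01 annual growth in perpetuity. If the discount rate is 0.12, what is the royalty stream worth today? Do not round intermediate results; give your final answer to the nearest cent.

16038.43

D_1 = 1400.94000
D_2 = 1521.42084
D_3 = 1652.26303
D_4 = 1794.35765
D_5 = 1948.67241
Terminal value at year 5: TV = D_5×(1+g_2)/(r−g_2) = 1968.15914/0.11 = 17892.35578
P_0 = D_1/(1+r)^1 + D_2/(1+r)^2 + D_3/(1+r)^3 + D_4/(1+r)^4 + D_5/(1+r)^5 + TV/(1+r)^5
    = 1250.83929 + 1212.86738 + 1176.04819 + 1140.34673 + 1105.72906 + 10152.60318 = 16038.43382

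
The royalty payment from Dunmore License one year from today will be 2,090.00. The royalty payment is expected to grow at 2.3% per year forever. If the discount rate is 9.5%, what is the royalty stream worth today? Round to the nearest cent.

29027.78

Growing perpetuity: P = D₁ / (r − g) = 2,090.0000 / (0.095 − 0.023) = 29,027.78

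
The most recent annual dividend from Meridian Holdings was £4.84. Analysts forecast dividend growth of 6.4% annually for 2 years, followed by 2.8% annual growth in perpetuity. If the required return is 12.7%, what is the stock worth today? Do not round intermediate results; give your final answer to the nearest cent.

D_1 = 5.14976
D_2 = 5.47934
Terminal value at year 2: TV = D_2×(1+g_2)/(r−g_2) = 5.63277/0.099 = 56.89663
P_0 = D_1/(1+r)^1 + D_2/(1+r)^2 + TV/(1+r)^2
    = 4.56944 + 4.31401 + 44.79595 = 53.67939

£53.68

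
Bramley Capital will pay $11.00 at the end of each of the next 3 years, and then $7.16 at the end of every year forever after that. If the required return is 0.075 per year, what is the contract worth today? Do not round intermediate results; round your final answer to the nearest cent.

PV of 3-year annuity: $11.00 × [1 − (1+0.075)^−3] / 0.075 = 28.60578
Perpetuity value at year 3: $7.16 / 0.075 = 95.46667
PV of perpetuity: 95.46667 / (1+0.075)^3 = 76.84690
Total PV = 28.60578 + 76.84690 = 105.45269

$105.45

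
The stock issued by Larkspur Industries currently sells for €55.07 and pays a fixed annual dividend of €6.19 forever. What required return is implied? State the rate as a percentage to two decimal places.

P = C/r ⇒ r = C/P = €6.19/€55.07 = 0.112402

11.24%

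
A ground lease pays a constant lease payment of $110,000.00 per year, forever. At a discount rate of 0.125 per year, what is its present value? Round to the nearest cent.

Level perpetuity: PV = C / r = $110,000.00 / 0.125 = $880,000.00

$880000.00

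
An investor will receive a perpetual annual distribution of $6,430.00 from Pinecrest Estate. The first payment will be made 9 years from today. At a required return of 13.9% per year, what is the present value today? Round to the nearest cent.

$16330.76

Value at end of year 8: C / r = $6,430.00 / 0.139 = $46,258.9928
Discount to today: PV = $46,258.9928 / (1 + 0.139)^8 = $46,258.9928 / 2.832630 = $16,330.76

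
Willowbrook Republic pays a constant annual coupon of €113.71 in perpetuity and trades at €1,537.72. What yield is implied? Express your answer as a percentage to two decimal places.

7.39%

P = C/r ⇒ r = C/P = €113.71/€1,537.72 = 0.073947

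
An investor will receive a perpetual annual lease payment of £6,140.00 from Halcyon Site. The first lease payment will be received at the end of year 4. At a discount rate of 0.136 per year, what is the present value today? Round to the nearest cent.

Value at end of year 3: C / r = £6,140.00 / 0.136 = £45,147.0588
Discount to today: PV = £45,147.0588 / (1 + 0.136)^3 = £45,147.0588 / 1.466003 = £30,796.01

£30796.01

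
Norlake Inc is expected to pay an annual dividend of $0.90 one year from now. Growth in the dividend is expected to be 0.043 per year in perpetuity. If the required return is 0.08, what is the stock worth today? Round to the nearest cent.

Growing perpetuity: P = D₁ / (r − g) = $0.9000 / (0.08 − 0.043) = $24.32

$24.32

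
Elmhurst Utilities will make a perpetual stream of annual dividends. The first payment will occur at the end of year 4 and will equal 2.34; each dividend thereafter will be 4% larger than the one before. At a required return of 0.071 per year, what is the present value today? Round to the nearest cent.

Value at end of year 3: C₁ / (r − g) = 2.34 / (0.071 − 0.04) = 75.4839
Discount to today: PV = 75.4839 / (1 + 0.071)^3 = 75.4839 / 1.228481 = 61.44

61.44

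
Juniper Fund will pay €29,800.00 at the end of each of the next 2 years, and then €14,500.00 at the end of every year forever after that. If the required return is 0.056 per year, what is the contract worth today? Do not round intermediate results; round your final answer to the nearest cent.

€287137.51

PV of 2-year annuity: €29,800.00 × [1 − (1+0.056)^−2] / 0.056 = 54942.89486
Perpetuity value at year 2: €14,500.00 / 0.056 = 258928.57143
PV of perpetuity: 258928.57143 / (1+0.056)^2 = 232194.61252
Total PV = 54942.89486 + 232194.61252 = 287137.50738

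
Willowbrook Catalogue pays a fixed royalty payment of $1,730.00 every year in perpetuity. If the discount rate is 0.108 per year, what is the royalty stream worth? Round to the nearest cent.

Level perpetuity: PV = C / r = $1,730.00 / 0.108 = $16,018.52

$16018.52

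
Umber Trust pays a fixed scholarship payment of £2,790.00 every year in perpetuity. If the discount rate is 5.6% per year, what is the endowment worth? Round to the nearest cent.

Level perpetuity: PV = C / r = £2,790.00 / 0.056 = £49,821.43

£49821.43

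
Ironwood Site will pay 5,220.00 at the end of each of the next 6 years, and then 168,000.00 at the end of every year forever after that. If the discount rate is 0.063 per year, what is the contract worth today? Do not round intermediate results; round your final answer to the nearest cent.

1873714.14

PV of 6-year annuity: 5,220.00 × [1 − (1+0.063)^−6] / 0.063 = 25428.26024
Perpetuity value at year 6: 168,000.00 / 0.063 = 2666666.66667
PV of perpetuity: 2666666.66667 / (1+0.063)^6 = 1848285.87746
Total PV = 25428.26024 + 1848285.87746 = 1873714.13770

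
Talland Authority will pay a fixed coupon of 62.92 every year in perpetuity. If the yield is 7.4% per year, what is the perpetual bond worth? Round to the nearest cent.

Level perpetuity: PV = C / r = 62.92 / 0.074 = 850.27

850.27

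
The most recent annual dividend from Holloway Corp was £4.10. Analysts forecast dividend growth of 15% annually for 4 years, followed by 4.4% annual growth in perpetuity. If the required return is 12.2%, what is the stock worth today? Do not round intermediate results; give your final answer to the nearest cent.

D_1 = 4.71500
D_2 = 5.42225
D_3 = 6.23559
D_4 = 7.17093
Terminal value at year 4: TV = D_4×(1+g_2)/(r−g_2) = 7.48645/0.078 = 95.98008
P_0 = D_1/(1+r)^1 + D_2/(1+r)^2 + D_3/(1+r)^3 + D_4/(1+r)^4 + TV/(1+r)^4
    = 4.20232 + 4.30719 + 4.41468 + 4.52485 + 60.56332 = 78.01235

£78.01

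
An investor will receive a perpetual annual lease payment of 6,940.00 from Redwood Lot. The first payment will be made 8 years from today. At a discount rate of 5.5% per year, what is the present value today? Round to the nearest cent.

Value at end of year 7: C / r = 6,940.00 / 0.055 = 126,181.8182
Discount to today: PV = 126,181.8182 / (1 + 0.055)^7 = 126,181.8182 / 1.454679 = 86,742.03

86742.03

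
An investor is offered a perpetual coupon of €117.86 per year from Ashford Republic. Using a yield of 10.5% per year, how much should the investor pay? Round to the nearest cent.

€1122.48

Level perpetuity: PV = C / r = €117.86 / 0.105 = €1,122.48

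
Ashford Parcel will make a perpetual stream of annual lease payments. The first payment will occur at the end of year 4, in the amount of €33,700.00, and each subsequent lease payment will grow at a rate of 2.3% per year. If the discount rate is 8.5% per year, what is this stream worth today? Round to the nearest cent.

Value at end of year 3: C₁ / (r − g) = €33,700.00 / (0.085 − 0.023) = €543,548.3871
Discount to today: PV = €543,548.3871 / (1 + 0.085)^3 = €543,548.3871 / 1.277289 = €425,548.43

€425548.43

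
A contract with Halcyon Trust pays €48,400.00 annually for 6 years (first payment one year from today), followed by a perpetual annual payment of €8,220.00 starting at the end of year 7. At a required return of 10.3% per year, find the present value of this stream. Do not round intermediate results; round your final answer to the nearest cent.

€253272.40

PV of 6-year annuity: €48,400.00 × [1 − (1+0.103)^−6] / 0.103 = 208954.25788
Perpetuity value at year 6: €8,220.00 / 0.103 = 79805.82524
PV of perpetuity: 79805.82524 / (1+0.103)^6 = 44318.13930
Total PV = 208954.25788 + 44318.13930 = 253272.39718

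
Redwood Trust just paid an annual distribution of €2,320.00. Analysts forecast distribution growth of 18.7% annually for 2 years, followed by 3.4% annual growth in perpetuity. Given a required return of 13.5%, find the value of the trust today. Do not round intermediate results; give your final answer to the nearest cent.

€30941.21

D_1 = 2753.84000
D_2 = 3268.80808
Terminal value at year 2: TV = D_2×(1+g_2)/(r−g_2) = 3379.94755/0.101 = 33464.82727
P_0 = D_1/(1+r)^1 + D_2/(1+r)^2 + TV/(1+r)^2
    = 2426.29075 + 2537.45121 + 25977.47076 = 30941.21272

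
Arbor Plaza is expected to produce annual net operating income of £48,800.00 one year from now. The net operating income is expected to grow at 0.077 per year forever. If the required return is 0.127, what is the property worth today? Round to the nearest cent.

Growing perpetuity: P = D₁ / (r − g) = £48,800.0000 / (0.127 − 0.077) = £976,000.00

£976000.00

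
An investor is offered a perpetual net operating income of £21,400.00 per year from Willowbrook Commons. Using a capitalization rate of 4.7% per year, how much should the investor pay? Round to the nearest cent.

Level perpetuity: PV = C / r = £21,400.00 / 0.047 = £455,319.15

£455319.15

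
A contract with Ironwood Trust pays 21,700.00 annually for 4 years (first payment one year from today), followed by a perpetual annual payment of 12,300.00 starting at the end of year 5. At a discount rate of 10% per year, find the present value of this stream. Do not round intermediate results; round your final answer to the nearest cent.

PV of 4-year annuity: 21,700.00 × [1 − (1+0.1)^−4] / 0.1 = 68786.08019
Perpetuity value at year 4: 12,300.00 / 0.1 = 123000.00000
PV of perpetuity: 123000.00000 / (1+0.1)^4 = 84010.65501
Total PV = 68786.08019 + 84010.65501 = 152796.73520

152796.74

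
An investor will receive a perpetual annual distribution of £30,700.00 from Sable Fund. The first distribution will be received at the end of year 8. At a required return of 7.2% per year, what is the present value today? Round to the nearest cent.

£262085.13

Value at end of year 7: C / r = £30,700.00 / 0.072 = £426,388.8889
Discount to today: PV = £426,388.8889 / (1 + 0.072)^7 = £426,388.8889 / 1.626910 = £262,085.13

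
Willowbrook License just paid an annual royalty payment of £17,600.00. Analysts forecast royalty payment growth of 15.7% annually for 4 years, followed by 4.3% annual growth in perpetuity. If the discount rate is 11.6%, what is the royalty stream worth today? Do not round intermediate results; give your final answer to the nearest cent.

£367611.00

D_1 = 20363.20000
D_2 = 23560.22240
D_3 = 27259.17732
D_4 = 31538.86816
Terminal value at year 4: TV = D_4×(1+g_2)/(r−g_2) = 32895.03949/0.073 = 450616.97926
P_0 = D_1/(1+r)^1 + D_2/(1+r)^2 + D_3/(1+r)^3 + D_4/(1+r)^4 + TV/(1+r)^4
    = 18246.59498 + 18916.94480 + 19611.92216 + 20332.43185 + 290503.10157 = 367610.99536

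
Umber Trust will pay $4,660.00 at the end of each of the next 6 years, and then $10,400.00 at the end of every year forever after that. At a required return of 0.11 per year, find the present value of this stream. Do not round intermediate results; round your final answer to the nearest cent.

$70262.17

PV of 6-year annuity: $4,660.00 × [1 − (1+0.11)^−6] / 0.11 = 19714.30640
Perpetuity value at year 6: $10,400.00 / 0.11 = 94545.45455
PV of perpetuity: 94545.45455 / (1+0.11)^6 = 50547.86087
Total PV = 19714.30640 + 50547.86087 = 70262.16726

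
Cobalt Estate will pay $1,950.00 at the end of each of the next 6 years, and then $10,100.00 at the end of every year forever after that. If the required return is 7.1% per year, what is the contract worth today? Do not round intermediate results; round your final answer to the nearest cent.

$103525.86

PV of 6-year annuity: $1,950.00 × [1 − (1+0.071)^−6] / 0.071 = 9266.12763
Perpetuity value at year 6: $10,100.00 / 0.071 = 142253.52113
PV of perpetuity: 142253.52113 / (1+0.071)^6 = 94259.73188
Total PV = 9266.12763 + 94259.73188 = 103525.85950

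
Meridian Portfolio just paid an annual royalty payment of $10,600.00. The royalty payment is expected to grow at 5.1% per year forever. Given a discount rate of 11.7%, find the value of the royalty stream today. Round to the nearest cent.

$168796.97

D₁ = D₀ × (1 + g) = $10,600.00 × 1.051 = $11,140.6000
Growing perpetuity: P = D₁ / (r − g) = $11,140.6000 / (0.117 − 0.051) = $168,796.97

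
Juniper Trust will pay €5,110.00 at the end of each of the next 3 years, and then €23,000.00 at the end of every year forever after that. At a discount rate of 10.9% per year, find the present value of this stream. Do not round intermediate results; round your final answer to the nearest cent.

€167214.97

PV of 3-year annuity: €5,110.00 × [1 − (1+0.109)^−3] / 0.109 = 12509.13278
Perpetuity value at year 3: €23,000.00 / 0.109 = 211009.17431
PV of perpetuity: 211009.17431 / (1+0.109)^3 = 154705.83694
Total PV = 12509.13278 + 154705.83694 = 167214.96972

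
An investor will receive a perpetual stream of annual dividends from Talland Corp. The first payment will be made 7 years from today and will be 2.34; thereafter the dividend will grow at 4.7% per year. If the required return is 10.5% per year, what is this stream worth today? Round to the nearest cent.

Value at end of year 6: C₁ / (r − g) = 2.34 / (0.105 − 0.047) = 40.3448
Discount to today: PV = 40.3448 / (1 + 0.105)^6 = 40.3448 / 1.820429 = 22.16

22.16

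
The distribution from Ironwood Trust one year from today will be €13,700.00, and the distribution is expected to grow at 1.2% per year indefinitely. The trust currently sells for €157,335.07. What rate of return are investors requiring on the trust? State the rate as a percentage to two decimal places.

9.91%

P = D₁/(r − g) ⇒ r = D₁/P + g = €13,700.0000/€157,335.07 + 0.012 = 0.087075 + 0.012 = 0.099075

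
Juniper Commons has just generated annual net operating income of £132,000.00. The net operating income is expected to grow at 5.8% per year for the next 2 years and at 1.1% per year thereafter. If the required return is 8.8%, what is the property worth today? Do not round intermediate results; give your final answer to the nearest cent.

£1892064.08

D_1 = 139656.00000
D_2 = 147756.04800
Terminal value at year 2: TV = D_2×(1+g_2)/(r−g_2) = 149381.36453/0.077 = 1940017.72114
P_0 = D_1/(1+r)^1 + D_2/(1+r)^2 + TV/(1+r)^2
    = 128360.29412 + 124820.94777 + 1638882.83374 = 1892064.07563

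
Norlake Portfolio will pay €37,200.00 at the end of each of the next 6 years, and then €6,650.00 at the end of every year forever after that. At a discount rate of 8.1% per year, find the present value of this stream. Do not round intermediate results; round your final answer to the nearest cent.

PV of 6-year annuity: €37,200.00 × [1 − (1+0.081)^−6] / 0.081 = 171450.66566
Perpetuity value at year 6: €6,650.00 / 0.081 = 82098.76543
PV of perpetuity: 82098.76543 / (1+0.081)^6 = 51449.65450
Total PV = 171450.66566 + 51449.65450 = 222900.32016

€222900.32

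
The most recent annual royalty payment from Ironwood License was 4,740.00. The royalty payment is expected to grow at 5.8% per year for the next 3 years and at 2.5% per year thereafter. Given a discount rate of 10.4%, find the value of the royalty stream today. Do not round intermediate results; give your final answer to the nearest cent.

67195.94

D_1 = 5014.92000
D_2 = 5305.78536
D_3 = 5613.52091
Terminal value at year 3: TV = D_3×(1+g_2)/(r−g_2) = 5753.85893/0.079 = 72833.65739
P_0 = D_1/(1+r)^1 + D_2/(1+r)^2 + D_3/(1+r)^3 + TV/(1+r)^3
    = 4542.50000 + 4353.22917 + 4171.84462 + 54128.36372 = 67195.93750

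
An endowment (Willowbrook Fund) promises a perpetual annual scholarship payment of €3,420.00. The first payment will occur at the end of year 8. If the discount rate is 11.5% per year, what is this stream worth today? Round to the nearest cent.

€13880.47

Value at end of year 7: C / r = €3,420.00 / 0.115 = €29,739.1304
Discount to today: PV = €29,739.1304 / (1 + 0.115)^7 = €29,739.1304 / 2.142516 = €13,880.47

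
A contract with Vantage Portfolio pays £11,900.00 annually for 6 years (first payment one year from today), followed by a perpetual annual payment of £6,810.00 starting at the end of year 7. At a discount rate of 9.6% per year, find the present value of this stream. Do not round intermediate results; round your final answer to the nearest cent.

£93368.07

PV of 6-year annuity: £11,900.00 × [1 − (1+0.096)^−6] / 0.096 = 52440.82035
Perpetuity value at year 6: £6,810.00 / 0.096 = 70937.50000
PV of perpetuity: 70937.50000 / (1+0.096)^6 = 40927.24902
Total PV = 52440.82035 + 40927.24902 = 93368.06938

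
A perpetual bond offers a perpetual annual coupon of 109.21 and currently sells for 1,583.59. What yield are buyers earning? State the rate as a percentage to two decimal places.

6.90%

P = C/r ⇒ r = C/P = 109.21/1,583.59 = 0.068964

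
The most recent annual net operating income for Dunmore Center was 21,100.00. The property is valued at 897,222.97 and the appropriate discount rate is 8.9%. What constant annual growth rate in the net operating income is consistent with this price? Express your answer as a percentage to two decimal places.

6.40%

P = D₀(1+g)/(r−g) ⇒ P(r−g) = D₀(1+g) ⇒ g(P+D₀) = P·r − D₀
g = (P·r − D₀)/(P + D₀) = (897,222.97×0.089 − 21,100.00) / (897,222.97 + 21,100.00) = 0.063978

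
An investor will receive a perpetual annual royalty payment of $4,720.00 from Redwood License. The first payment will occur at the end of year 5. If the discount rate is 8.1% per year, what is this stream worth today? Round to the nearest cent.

Value at end of year 4: C / r = $4,720.00 / 0.081 = $58,271.6049
Discount to today: PV = $58,271.6049 / (1 + 0.081)^4 = $58,271.6049 / 1.365535 = $42,673.10

$42673.10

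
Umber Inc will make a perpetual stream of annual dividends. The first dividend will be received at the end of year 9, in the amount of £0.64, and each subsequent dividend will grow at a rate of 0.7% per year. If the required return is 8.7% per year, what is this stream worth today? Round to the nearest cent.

Value at end of year 8: C₁ / (r − g) = £0.64 / (0.087 − 0.007) = £8.0000
Discount to today: PV = £8.0000 / (1 + 0.087)^8 = £8.0000 / 1.949110 = £4.10

£4.10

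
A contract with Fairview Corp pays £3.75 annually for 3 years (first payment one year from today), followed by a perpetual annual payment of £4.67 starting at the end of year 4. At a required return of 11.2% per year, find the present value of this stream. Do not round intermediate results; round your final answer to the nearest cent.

£39.46

PV of 3-year annuity: £3.75 × [1 − (1+0.112)^−3] / 0.112 = 9.13215
Perpetuity value at year 3: £4.67 / 0.112 = 41.69643
PV of perpetuity: 41.69643 / (1+0.112)^3 = 30.32386
Total PV = 9.13215 + 30.32386 = 39.45601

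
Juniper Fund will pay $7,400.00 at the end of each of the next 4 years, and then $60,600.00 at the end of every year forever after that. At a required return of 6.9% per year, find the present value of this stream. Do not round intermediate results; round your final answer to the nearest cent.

PV of 4-year annuity: $7,400.00 × [1 − (1+0.069)^−4] / 0.069 = 25122.05273
Perpetuity value at year 4: $60,600.00 / 0.069 = 878260.86957
PV of perpetuity: 878260.86957 / (1+0.069)^4 = 672531.62695
Total PV = 25122.05273 + 672531.62695 = 697653.67968

$697653.68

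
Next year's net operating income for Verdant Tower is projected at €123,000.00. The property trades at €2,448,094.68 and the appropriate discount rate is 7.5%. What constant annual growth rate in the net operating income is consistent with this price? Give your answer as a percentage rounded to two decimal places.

2.48%

P = D₁/(r−g) ⇒ g = r − D₁/P = 0.075 − €123,000.00/€2,448,094.68 = 0.024757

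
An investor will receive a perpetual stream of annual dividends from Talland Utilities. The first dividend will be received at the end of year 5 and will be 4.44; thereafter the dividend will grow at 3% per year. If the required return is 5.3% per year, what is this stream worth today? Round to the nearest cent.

157.02

Value at end of year 4: C₁ / (r − g) = 4.44 / (0.053 − 0.03) = 193.0435
Discount to today: PV = 193.0435 / (1 + 0.053)^4 = 193.0435 / 1.229457 = 157.02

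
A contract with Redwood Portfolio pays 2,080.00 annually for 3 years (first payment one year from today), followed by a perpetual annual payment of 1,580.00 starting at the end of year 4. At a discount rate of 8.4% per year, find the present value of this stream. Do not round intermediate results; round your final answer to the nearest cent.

PV of 3-year annuity: 2,080.00 × [1 − (1+0.084)^−3] / 0.084 = 5321.90737
Perpetuity value at year 3: 1,580.00 / 0.084 = 18809.52381
PV of perpetuity: 18809.52381 / (1+0.084)^3 = 14766.92109
Total PV = 5321.90737 + 14766.92109 = 20088.82847

20088.83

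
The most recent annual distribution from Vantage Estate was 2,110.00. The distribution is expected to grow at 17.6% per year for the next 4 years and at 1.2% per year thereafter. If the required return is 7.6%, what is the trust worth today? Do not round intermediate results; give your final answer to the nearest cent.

58198.00

D_1 = 2481.36000
D_2 = 2918.07936
D_3 = 3431.66133
D_4 = 4035.63372
Terminal value at year 4: TV = D_4×(1+g_2)/(r−g_2) = 4084.06133/0.064 = 63813.45821
P_0 = D_1/(1+r)^1 + D_2/(1+r)^2 + D_3/(1+r)^3 + D_4/(1+r)^4 + TV/(1+r)^4
    = 2306.09665 + 2520.41790 + 2754.65749 + 3010.66655 + 47606.16477 = 58198.00337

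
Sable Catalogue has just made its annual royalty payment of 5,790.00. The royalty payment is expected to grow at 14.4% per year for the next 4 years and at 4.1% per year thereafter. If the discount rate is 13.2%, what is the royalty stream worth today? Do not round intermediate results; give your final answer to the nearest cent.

D_1 = 6623.76000
D_2 = 7577.58144
D_3 = 8668.75317
D_4 = 9917.05362
Terminal value at year 4: TV = D_4×(1+g_2)/(r−g_2) = 10323.65282/0.091 = 113446.73431
P_0 = D_1/(1+r)^1 + D_2/(1+r)^2 + D_3/(1+r)^3 + D_4/(1+r)^4 + TV/(1+r)^4
    = 5851.37809 + 5913.40683 + 5976.09313 + 6039.44394 + 69088.58394 = 92868.90593

92868.91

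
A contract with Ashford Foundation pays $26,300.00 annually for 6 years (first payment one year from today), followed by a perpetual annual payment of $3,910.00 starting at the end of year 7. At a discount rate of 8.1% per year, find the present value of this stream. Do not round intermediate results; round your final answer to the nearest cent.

$151464.63

PV of 6-year annuity: $26,300.00 × [1 − (1+0.081)^−6] / 0.081 = 121213.77706
Perpetuity value at year 6: $3,910.00 / 0.081 = 48271.60494
PV of perpetuity: 48271.60494 / (1+0.081)^6 = 30250.84949
Total PV = 121213.77706 + 30250.84949 = 151464.62655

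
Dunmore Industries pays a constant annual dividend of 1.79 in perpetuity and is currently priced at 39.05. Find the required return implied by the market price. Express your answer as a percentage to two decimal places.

4.58%

P = C/r ⇒ r = C/P = 1.79/39.05 = 0.045839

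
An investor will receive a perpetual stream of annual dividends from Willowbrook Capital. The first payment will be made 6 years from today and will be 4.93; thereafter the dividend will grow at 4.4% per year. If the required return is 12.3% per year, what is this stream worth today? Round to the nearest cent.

Value at end of year 5: C₁ / (r − g) = 4.93 / (0.123 − 0.044) = 62.4051
Discount to today: PV = 62.4051 / (1 + 0.123)^5 = 62.4051 / 1.786071 = 34.94

34.94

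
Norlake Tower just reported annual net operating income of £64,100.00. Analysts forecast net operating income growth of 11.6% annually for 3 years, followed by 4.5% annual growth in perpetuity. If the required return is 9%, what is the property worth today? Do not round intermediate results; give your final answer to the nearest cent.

D_1 = 71535.60000
D_2 = 79833.72960
D_3 = 89094.44223
Terminal value at year 3: TV = D_3×(1+g_2)/(r−g_2) = 93103.69213/0.045 = 2068970.93631
P_0 = D_1/(1+r)^1 + D_2/(1+r)^2 + D_3/(1+r)^3 + TV/(1+r)^3
    = 65628.99083 + 67194.45299 + 68797.25646 + 1597625.17775 = 1799245.87802

£1799245.88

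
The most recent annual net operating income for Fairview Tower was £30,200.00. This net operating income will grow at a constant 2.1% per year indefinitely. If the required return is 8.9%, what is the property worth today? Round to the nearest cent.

D₁ = D₀ × (1 + g) = £30,200.00 × 1.021 = £30,834.2000
Growing perpetuity: P = D₁ / (r − g) = £30,834.2000 / (0.089 − 0.021) = £453,444.12

£453444.12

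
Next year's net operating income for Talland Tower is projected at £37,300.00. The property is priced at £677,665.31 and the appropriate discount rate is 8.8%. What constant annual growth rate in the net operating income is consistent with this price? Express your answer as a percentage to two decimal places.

P = D₁/(r−g) ⇒ g = r − D₁/P = 0.088 − £37,300.00/£677,665.31 = 0.032958

3.30%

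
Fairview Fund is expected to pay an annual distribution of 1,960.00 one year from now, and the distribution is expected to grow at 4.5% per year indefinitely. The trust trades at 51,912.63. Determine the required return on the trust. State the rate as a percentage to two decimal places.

P = D₁/(r − g) ⇒ r = D₁/P + g = 1,960.0000/51,912.63 + 0.045 = 0.037756 + 0.045 = 0.082756

8.28%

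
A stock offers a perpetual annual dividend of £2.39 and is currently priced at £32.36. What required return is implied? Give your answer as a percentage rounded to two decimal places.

P = C/r ⇒ r = C/P = £2.39/£32.36 = 0.073857

7.39%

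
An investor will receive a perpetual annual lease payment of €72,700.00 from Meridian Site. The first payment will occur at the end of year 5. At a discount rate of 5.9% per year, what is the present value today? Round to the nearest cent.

Value at end of year 4: C / r = €72,700.00 / 0.059 = €1,232,203.3898
Discount to today: PV = €1,232,203.3898 / (1 + 0.059)^4 = €1,232,203.3898 / 1.257720 = €979,712.30

€979712.30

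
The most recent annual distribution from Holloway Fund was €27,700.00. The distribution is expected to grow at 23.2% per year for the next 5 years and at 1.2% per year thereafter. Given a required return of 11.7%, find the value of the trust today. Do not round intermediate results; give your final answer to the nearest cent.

€623393.46

D_1 = 34126.40000
D_2 = 42043.72480
D_3 = 51797.86895
D_4 = 63814.97455
D_5 = 78620.04865
Terminal value at year 5: TV = D_5×(1+g_2)/(r−g_2) = 79563.48923/0.105 = 757747.51648
P_0 = D_1/(1+r)^1 + D_2/(1+r)^2 + D_3/(1+r)^3 + D_4/(1+r)^4 + D_5/(1+r)^5 + TV/(1+r)^5
    = 30551.83527 + 33697.27937 + 37166.56059 + 40993.01938 + 45213.42872 + 435771.33206 = 623393.45540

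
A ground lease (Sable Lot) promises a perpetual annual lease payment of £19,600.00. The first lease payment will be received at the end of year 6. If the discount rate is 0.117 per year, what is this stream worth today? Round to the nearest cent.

£96339.49

Value at end of year 5: C / r = £19,600.00 / 0.117 = £167,521.3675
Discount to today: PV = £167,521.3675 / (1 + 0.117)^5 = £167,521.3675 / 1.738865 = £96,339.49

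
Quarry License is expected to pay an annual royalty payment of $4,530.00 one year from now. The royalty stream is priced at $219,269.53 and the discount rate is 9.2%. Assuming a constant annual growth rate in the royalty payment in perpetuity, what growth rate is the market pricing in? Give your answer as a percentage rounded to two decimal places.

P = D₁/(r−g) ⇒ g = r − D₁/P = 0.092 − $4,530.00/$219,269.53 = 0.071340

7.13%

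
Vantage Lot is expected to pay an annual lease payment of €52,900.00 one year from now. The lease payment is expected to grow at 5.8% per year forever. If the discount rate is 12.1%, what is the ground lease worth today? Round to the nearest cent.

€839682.54

Growing perpetuity: P = D₁ / (r − g) = €52,900.0000 / (0.121 − 0.058) = €839,682.54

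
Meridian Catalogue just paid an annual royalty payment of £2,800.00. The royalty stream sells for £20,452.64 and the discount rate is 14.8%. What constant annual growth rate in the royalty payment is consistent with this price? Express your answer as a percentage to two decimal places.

0.98%

P = D₀(1+g)/(r−g) ⇒ P(r−g) = D₀(1+g) ⇒ g(P+D₀) = P·r − D₀
g = (P·r − D₀)/(P + D₀) = (£20,452.64×0.148 − £2,800.00) / (£20,452.64 + £2,800.00) = 0.009762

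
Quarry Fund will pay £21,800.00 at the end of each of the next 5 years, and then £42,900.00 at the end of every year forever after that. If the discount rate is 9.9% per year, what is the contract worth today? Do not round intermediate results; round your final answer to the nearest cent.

PV of 5-year annuity: £21,800.00 × [1 − (1+0.099)^−5] / 0.099 = 82850.70040
Perpetuity value at year 5: £42,900.00 / 0.099 = 433333.33333
PV of perpetuity: 433333.33333 / (1+0.099)^5 = 270292.27612
Total PV = 82850.70040 + 270292.27612 = 353142.97652

£353142.98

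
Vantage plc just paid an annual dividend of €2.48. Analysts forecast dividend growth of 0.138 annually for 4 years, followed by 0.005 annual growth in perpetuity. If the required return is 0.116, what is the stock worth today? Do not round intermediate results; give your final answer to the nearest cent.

D_1 = 2.82224
D_2 = 3.21171
D_3 = 3.65492
D_4 = 4.15930
Terminal value at year 4: TV = D_4×(1+g_2)/(r−g_2) = 4.18010/0.111 = 37.65857
P_0 = D_1/(1+r)^1 + D_2/(1+r)^2 + D_3/(1+r)^3 + D_4/(1+r)^4 + TV/(1+r)^4
    = 2.52889 + 2.57874 + 2.62958 + 2.68141 + 24.27767 = 34.69629

€34.70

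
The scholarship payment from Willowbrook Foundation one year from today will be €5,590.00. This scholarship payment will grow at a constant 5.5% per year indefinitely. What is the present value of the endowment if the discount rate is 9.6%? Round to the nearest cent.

Growing perpetuity: P = D₁ / (r − g) = €5,590.0000 / (0.096 − 0.055) = €136,341.46

€136341.46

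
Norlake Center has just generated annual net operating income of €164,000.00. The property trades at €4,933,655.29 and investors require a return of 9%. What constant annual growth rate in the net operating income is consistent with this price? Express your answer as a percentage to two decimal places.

5.49%

P = D₀(1+g)/(r−g) ⇒ P(r−g) = D₀(1+g) ⇒ g(P+D₀) = P·r − D₀
g = (P·r − D₀)/(P + D₀) = (€4,933,655.29×0.09 − €164,000.00) / (€4,933,655.29 + €164,000.00) = 0.054933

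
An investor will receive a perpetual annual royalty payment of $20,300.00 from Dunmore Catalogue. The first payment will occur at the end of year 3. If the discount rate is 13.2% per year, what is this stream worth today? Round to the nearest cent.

Value at end of year 2: C / r = $20,300.00 / 0.132 = $153,787.8788
Discount to today: PV = $153,787.8788 / (1 + 0.132)^2 = $153,787.8788 / 1.281424 = $120,013.27

$120013.27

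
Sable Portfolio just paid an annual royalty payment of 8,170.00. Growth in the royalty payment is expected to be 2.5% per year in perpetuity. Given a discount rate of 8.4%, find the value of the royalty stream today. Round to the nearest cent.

D₁ = D₀ × (1 + g) = 8,170.00 × 1.025 = 8,374.2500
Growing perpetuity: P = D₁ / (r − g) = 8,374.2500 / (0.084 − 0.025) = 141,936.44

141936.44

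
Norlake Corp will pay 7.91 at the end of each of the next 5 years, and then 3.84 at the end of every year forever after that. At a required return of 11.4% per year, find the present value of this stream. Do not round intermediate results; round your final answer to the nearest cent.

48.58

PV of 5-year annuity: 7.91 × [1 − (1+0.114)^−5] / 0.114 = 28.94275
Perpetuity value at year 5: 3.84 / 0.114 = 33.68421
PV of perpetuity: 33.68421 / (1+0.114)^5 = 19.63362
Total PV = 28.94275 + 19.63362 = 48.57637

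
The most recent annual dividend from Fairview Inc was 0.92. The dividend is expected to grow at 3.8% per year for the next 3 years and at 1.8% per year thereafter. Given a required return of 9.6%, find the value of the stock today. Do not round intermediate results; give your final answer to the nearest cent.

12.68

D_1 = 0.95496
D_2 = 0.99125
D_3 = 1.02892
Terminal value at year 3: TV = D_3×(1+g_2)/(r−g_2) = 1.04744/0.078 = 13.42867
P_0 = D_1/(1+r)^1 + D_2/(1+r)^2 + D_3/(1+r)^3 + TV/(1+r)^3
    = 0.87131 + 0.82520 + 0.78153 + 10.20003 = 12.67808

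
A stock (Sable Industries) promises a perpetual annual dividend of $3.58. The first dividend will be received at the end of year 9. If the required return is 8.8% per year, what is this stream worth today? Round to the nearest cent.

$20.72

Value at end of year 8: C / r = $3.58 / 0.088 = $40.6818
Discount to today: PV = $40.6818 / (1 + 0.088)^8 = $40.6818 / 1.963501 = $20.72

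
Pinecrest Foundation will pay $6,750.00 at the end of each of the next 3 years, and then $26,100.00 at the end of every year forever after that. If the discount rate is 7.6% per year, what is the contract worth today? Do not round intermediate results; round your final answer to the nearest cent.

PV of 3-year annuity: $6,750.00 × [1 − (1+0.076)^−3] / 0.076 = 17521.72631
Perpetuity value at year 3: $26,100.00 / 0.076 = 343421.05263
PV of perpetuity: 343421.05263 / (1+0.076)^3 = 275670.37756
Total PV = 17521.72631 + 275670.37756 = 293192.10388

$293192.10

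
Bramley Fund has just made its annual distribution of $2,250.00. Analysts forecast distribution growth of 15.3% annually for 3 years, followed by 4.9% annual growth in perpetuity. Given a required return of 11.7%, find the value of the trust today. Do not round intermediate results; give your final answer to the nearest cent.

$45369.38

D_1 = 2594.25000
D_2 = 2991.17025
D_3 = 3448.81930
Terminal value at year 3: TV = D_3×(1+g_2)/(r−g_2) = 3617.81144/0.068 = 53203.10947
P_0 = D_1/(1+r)^1 + D_2/(1+r)^2 + D_3/(1+r)^3 + TV/(1+r)^3
    = 2322.51567 + 2397.36845 + 2474.63369 + 38174.86379 = 45369.38160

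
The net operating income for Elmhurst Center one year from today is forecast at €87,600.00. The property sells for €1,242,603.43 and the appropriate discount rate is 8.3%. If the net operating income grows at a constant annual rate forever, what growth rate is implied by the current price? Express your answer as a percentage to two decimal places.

P = D₁/(r−g) ⇒ g = r − D₁/P = 0.083 − €87,600.00/€1,242,603.43 = 0.012503

1.25%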